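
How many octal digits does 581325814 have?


581325814 in base 8 = 4251451766
Number of digits = 10

10 digits (base 8)


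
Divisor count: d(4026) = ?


4026 = 2^1 × 3^1 × 11^1 × 61^1
d(4026) = (1+1) × (1+1) × (1+1) × (1+1) = 16

16 divisors


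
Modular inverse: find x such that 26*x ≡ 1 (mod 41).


Use the extended Euclidean algorithm on (41, 26); each row r = 41*s + 26*t:
r=41, s=1, t=0
r=26, s=0, t=1
q=1: r=15, s=1, t=-1   [41*(1) + 26*(-1) = 15]
q=1: r=11, s=-1, t=2   [41*(-1) + 26*(2) = 11]
q=1: r=4, s=2, t=-3   [41*(2) + 26*(-3) = 4]
q=2: r=3, s=-5, t=8   [41*(-5) + 26*(8) = 3]
q=1: r=1, s=7, t=-11   [41*(7) + 26*(-11) = 1]
q=3: r=0, s=-26, t=41   [41*(-26) + 26*(41) = 0]
GCD = 1 with t = -11, so 26*(-11) ≡ 1 (mod 41)
Inverse = -11 mod 41 = 30
Check: 26 * 30 = 780 ≡ 1 (mod 41)

26^(-1) ≡ 30 (mod 41)


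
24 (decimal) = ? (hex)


24 (base 10) = 24 (decimal)
24 (decimal) = 18 (base 16)


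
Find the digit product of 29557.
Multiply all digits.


2 × 9 × 5 × 5 × 7 = 3150


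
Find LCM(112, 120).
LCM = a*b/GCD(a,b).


GCD(112, 120) = 8
LCM = 112*120/8 = 13440/8 = 1680

LCM = 1680


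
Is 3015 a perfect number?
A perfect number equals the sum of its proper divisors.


Proper divisors of 3015: 1, 3, 5, 9, 15, 45, 67, 201, 335, 603, 1005
Sum = 1 + 3 + 5 + 9 + 15 + 45 + 67 + 201 + 335 + 603 + 1005 = 2289

No, 3015 is not perfect (2289 ≠ 3015)


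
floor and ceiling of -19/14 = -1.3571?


-19/14 = -1.3571
floor = -2
ceil = -1

floor = -2, ceil = -1


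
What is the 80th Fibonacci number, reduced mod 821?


F(k) mod 821 for k=1..80:
1, 1, 2, 3, 5, 8, 13, 21, 34, 55, 89, 144, 233, 377, 610, 166, 776, 121, 76, 197, 273, 470, 743, 392, 314, 706, 199, 84, 283, 367, 650, 196, 25, 221, 246, 467, 713, 359, 251, 610, 40, 650, 690, 519, 388, 86, 474, 560, 213, 773, 165, 117, 282, 399, 681, 259, 119, 378, 497, 54, 551, 605, 335, 119, 454, 573, 206, 779, 164, 122, 286, 408, 694, 281, 154, 435, 589, 203, 792, 174
F(80) mod 821 = 174


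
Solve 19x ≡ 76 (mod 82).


GCD(19, 82) = 1, unique solution
a^(-1) mod 82 = 13
x = 13 * 76 mod 82 = 4

x ≡ 4 (mod 82)


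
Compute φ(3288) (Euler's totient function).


3288 = 2^3 × 3 × 137
Prime factors: 2, 3, 137
φ(3288) = 3288 × (1-1/2) × (1-1/3) × (1-1/137)
= 3288 × 1/2 × 2/3 × 136/137 = 1088

φ(3288) = 1088


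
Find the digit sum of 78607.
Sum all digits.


7 + 8 + 6 + 0 + 7 = 28


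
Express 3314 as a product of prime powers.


3314 / 2 = 1657
1657 / 1657 = 1
3314 = 2 × 1657


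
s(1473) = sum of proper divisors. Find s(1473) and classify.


Proper divisors: 1, 3, 491
Sum = 1 + 3 + 491 = 495
495 < 1473 → deficient

s(1473) = 495 (deficient)


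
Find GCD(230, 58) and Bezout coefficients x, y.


Tabular extended Euclidean (each row: r = 230*s + 58*t):
r=230, s=1, t=0
r=58, s=0, t=1
q=3: r=56, s=1, t=-3   [230*(1) + 58*(-3) = 56]
q=1: r=2, s=-1, t=4   [230*(-1) + 58*(4) = 2]
q=28: r=0, s=29, t=-115   [230*(29) + 58*(-115) = 0]
GCD = 2; from the row with r=2: x=-1, y=4
Check: 230*(-1) + 58*(4) = -230 + 232 = 2

GCD = 2, x = -1, y = 4


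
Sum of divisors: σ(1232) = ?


Divisors of 1232: 1, 2, 4, 7, 8, 11, 14, 16, 22, 28, 44, 56, 77, 88, 112, 154, 176, 308, 616, 1232
Sum = 1 + 2 + 4 + 7 + 8 + 11 + 14 + 16 + 22 + 28 + 44 + 56 + 77 + 88 + 112 + 154 + 176 + 308 + 616 + 1232 = 2976

σ(1232) = 2976


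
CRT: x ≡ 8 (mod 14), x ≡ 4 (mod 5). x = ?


M = 14*5 = 70
M1 = M/14 = 5, M2 = M/5 = 14
M1^(-1) mod 14 = 3, M2^(-1) mod 5 = 4
x = 8*5*3 + 4*14*4 = 344
344 mod 70 = 64
Check: 64 mod 14 = 8 ✓, 64 mod 5 = 4 ✓

x ≡ 64 (mod 70)


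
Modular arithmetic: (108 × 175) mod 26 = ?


108 × 175 = 18900
18900 mod 26 = 24


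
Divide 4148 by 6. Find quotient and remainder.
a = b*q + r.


4148 = 6 * 691 + 2
Check: 4146 + 2 = 4148

q = 691, r = 2


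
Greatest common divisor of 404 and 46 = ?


404 = 8 * 46 + 36
46 = 1 * 36 + 10
36 = 3 * 10 + 6
10 = 1 * 6 + 4
6 = 1 * 4 + 2
4 = 2 * 2 + 0
GCD = 2


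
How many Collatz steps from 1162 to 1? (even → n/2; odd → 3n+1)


1162 → 581 → 1744 → 872 → 436 → 218 → 109 → 328 → 164 → 82 → 41 → 124 → 62 → 31 → 94 → 47 → 142 → 71 → 214 → 107 → 322 → 161 → 484 → 242 → 121 → 364 → 182 → 91 → 274 → 137 → 412 → 206 → 103 → 310 → 155 → 466 → 233 → 700 → 350 → 175 → 526 → 263 → 790 → 395 → 1186 → 593 → 1780 → 890 → 445 → 1336 → 668 → 334 → 167 → 502 → 251 → 754 → 377 → 1132 → 566 → 283 → 850 → 425 → 1276 → 638 → 319 → 958 → 479 → 1438 → 719 → 2158 → 1079 → 3238 → 1619 → 4858 → 2429 → 7288 → 3644 → 1822 → 911 → 2734 → 1367 → 4102 → 2051 → 6154 → 3077 → 9232 → 4616 → 2308 → 1154 → 577 → 1732 → 866 → 433 → 1300 → 650 → 325 → 976 → 488 → 244 → 122 → 61 → 184 → 92 → 46 → 23 → 70 → 35 → 106 → 53 → 160 → 80 → 40 → 20 → 10 → 5 → 16 → 8 → 4 → 2 → 1
Total steps = 119

119 steps


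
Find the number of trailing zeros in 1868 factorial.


floor(1868/5) = 373
floor(1868/25) = 74
floor(1868/125) = 14
floor(1868/625) = 2
Total = 463

463 trailing zeros


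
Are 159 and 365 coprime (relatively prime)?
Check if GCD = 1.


Euclidean algorithm:
365 = 2 * 159 + 47
159 = 3 * 47 + 18
47 = 2 * 18 + 11
18 = 1 * 11 + 7
11 = 1 * 7 + 4
7 = 1 * 4 + 3
4 = 1 * 3 + 1
3 = 3 * 1 + 0
GCD(159, 365) = 1

Yes, coprime (GCD = 1)


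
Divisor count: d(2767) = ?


2767 = 2767^1
d(2767) = (1+1) = 2

2 divisors


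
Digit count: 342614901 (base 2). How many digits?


342614901 in base 2 = 10100011010111110001101110101
Number of digits = 29

29 digits (base 2)


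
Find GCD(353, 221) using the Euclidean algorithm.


353 = 1 * 221 + 132
221 = 1 * 132 + 89
132 = 1 * 89 + 43
89 = 2 * 43 + 3
43 = 14 * 3 + 1
3 = 3 * 1 + 0
GCD = 1


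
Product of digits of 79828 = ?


7 × 9 × 8 × 2 × 8 = 8064


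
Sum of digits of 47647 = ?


4 + 7 + 6 + 4 + 7 = 28


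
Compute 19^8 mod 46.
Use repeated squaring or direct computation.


19^1 mod 46 = 19
19^2 mod 46 = 39
19^3 mod 46 = 5
19^4 mod 46 = 3
19^5 mod 46 = 11
19^6 mod 46 = 25
19^7 mod 46 = 15
19^8 mod 46 = 9


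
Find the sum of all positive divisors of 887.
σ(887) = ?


Divisors of 887: 1, 887
Sum = 1 + 887 = 888

σ(887) = 888


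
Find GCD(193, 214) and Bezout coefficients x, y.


Tabular extended Euclidean (each row: r = 193*s + 214*t):
r=193, s=1, t=0
r=214, s=0, t=1
q=0: r=193, s=1, t=0   [193*(1) + 214*(0) = 193]
q=1: r=21, s=-1, t=1   [193*(-1) + 214*(1) = 21]
q=9: r=4, s=10, t=-9   [193*(10) + 214*(-9) = 4]
q=5: r=1, s=-51, t=46   [193*(-51) + 214*(46) = 1]
q=4: r=0, s=214, t=-193   [193*(214) + 214*(-193) = 0]
GCD = 1; from the row with r=1: x=-51, y=46
Check: 193*(-51) + 214*(46) = -9843 + 9844 = 1

GCD = 1, x = -51, y = 46


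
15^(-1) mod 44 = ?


Use the extended Euclidean algorithm on (44, 15); each row r = 44*s + 15*t:
r=44, s=1, t=0
r=15, s=0, t=1
q=2: r=14, s=1, t=-2   [44*(1) + 15*(-2) = 14]
q=1: r=1, s=-1, t=3   [44*(-1) + 15*(3) = 1]
q=14: r=0, s=15, t=-44   [44*(15) + 15*(-44) = 0]
GCD = 1 with t = 3, so 15*(3) ≡ 1 (mod 44)
Inverse = 3 mod 44 = 3
Check: 15 * 3 = 45 ≡ 1 (mod 44)

15^(-1) ≡ 3 (mod 44)


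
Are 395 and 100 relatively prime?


Euclidean algorithm:
395 = 3 * 100 + 95
100 = 1 * 95 + 5
95 = 19 * 5 + 0
GCD(395, 100) = 5

No, not coprime (GCD = 5)


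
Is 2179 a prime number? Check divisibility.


Check divisors up to sqrt(2179) = 46.6798
No divisors found.
2179 is prime.

Yes, 2179 is prime


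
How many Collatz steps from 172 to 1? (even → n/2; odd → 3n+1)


172 → 86 → 43 → 130 → 65 → 196 → 98 → 49 → 148 → 74 → 37 → 112 → 56 → 28 → 14 → 7 → 22 → 11 → 34 → 17 → 52 → 26 → 13 → 40 → 20 → 10 → 5 → 16 → 8 → 4 → 2 → 1
Total steps = 31

31 steps


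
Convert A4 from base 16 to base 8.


A4 (base 16) = 164 (decimal)
164 (decimal) = 244 (base 8)


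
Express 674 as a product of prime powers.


674 / 2 = 337
337 / 337 = 1
674 = 2 × 337


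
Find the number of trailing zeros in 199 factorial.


floor(199/5) = 39
floor(199/25) = 7
floor(199/125) = 1
Total = 47

47 trailing zeros


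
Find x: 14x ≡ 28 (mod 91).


GCD(14, 91) = 7 divides 28
Divide: 2x ≡ 4 (mod 13)
x ≡ 2 (mod 13)


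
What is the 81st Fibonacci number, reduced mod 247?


F(k) mod 247 for k=1..81:
1, 1, 2, 3, 5, 8, 13, 21, 34, 55, 89, 144, 233, 130, 116, 246, 115, 114, 229, 96, 78, 174, 5, 179, 184, 116, 53, 169, 222, 144, 119, 16, 135, 151, 39, 190, 229, 172, 154, 79, 233, 65, 51, 116, 167, 36, 203, 239, 195, 187, 135, 75, 210, 38, 1, 39, 40, 79, 119, 198, 70, 21, 91, 112, 203, 68, 24, 92, 116, 208, 77, 38, 115, 153, 21, 174, 195, 122, 70, 192, 15
F(81) mod 247 = 15


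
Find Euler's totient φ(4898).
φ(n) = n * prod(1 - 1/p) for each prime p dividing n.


4898 = 2 × 31 × 79
Prime factors: 2, 31, 79
φ(4898) = 4898 × (1-1/2) × (1-1/31) × (1-1/79)
= 4898 × 1/2 × 30/31 × 78/79 = 2340

φ(4898) = 2340


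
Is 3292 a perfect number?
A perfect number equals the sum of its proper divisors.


Proper divisors of 3292: 1, 2, 4, 823, 1646
Sum = 1 + 2 + 4 + 823 + 1646 = 2476

No, 3292 is not perfect (2476 ≠ 3292)


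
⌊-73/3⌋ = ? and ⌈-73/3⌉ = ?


-73/3 = -24.3333
floor = -25
ceil = -24

floor = -25, ceil = -24


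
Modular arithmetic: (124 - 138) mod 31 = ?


124 - 138 = -14
-14 mod 31 = 17


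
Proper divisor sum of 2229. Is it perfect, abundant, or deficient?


Proper divisors: 1, 3, 743
Sum = 1 + 3 + 743 = 747
747 < 2229 → deficient

s(2229) = 747 (deficient)


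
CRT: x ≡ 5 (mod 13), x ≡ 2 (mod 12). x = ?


M = 13*12 = 156
M1 = M/13 = 12, M2 = M/12 = 13
M1^(-1) mod 13 = 12, M2^(-1) mod 12 = 1
x = 5*12*12 + 2*13*1 = 746
746 mod 156 = 122
Check: 122 mod 13 = 5 ✓, 122 mod 12 = 2 ✓

x ≡ 122 (mod 156)


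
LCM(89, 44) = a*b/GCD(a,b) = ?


GCD(89, 44) = 1
LCM = 89*44/1 = 3916/1 = 3916

LCM = 3916


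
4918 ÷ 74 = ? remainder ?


4918 = 74 * 66 + 34
Check: 4884 + 34 = 4918

q = 66, r = 34


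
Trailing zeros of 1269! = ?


floor(1269/5) = 253
floor(1269/25) = 50
floor(1269/125) = 10
floor(1269/625) = 2
Total = 315

315 trailing zeros


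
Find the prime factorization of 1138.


1138 / 2 = 569
569 / 569 = 1
1138 = 2 × 569


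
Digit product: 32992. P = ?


3 × 2 × 9 × 9 × 2 = 972


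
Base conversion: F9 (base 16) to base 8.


F9 (base 16) = 249 (decimal)
249 (decimal) = 371 (base 8)


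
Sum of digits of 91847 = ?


9 + 1 + 8 + 4 + 7 = 29


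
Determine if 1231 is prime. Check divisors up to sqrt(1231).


Check divisors up to sqrt(1231) = 35.0856
No divisors found.
1231 is prime.

Yes, 1231 is prime


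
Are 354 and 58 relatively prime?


Euclidean algorithm:
354 = 6 * 58 + 6
58 = 9 * 6 + 4
6 = 1 * 4 + 2
4 = 2 * 2 + 0
GCD(354, 58) = 2

No, not coprime (GCD = 2)


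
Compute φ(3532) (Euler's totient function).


3532 = 2^2 × 883
Prime factors: 2, 883
φ(3532) = 3532 × (1-1/2) × (1-1/883)
= 3532 × 1/2 × 882/883 = 1764

φ(3532) = 1764


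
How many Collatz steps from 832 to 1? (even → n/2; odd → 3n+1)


832 → 416 → 208 → 104 → 52 → 26 → 13 → 40 → 20 → 10 → 5 → 16 → 8 → 4 → 2 → 1
Total steps = 15

15 steps


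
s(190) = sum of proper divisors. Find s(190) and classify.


Proper divisors: 1, 2, 5, 10, 19, 38, 95
Sum = 1 + 2 + 5 + 10 + 19 + 38 + 95 = 170
170 < 190 → deficient

s(190) = 170 (deficient)


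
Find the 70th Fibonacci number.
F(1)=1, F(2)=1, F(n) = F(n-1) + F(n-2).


Sequence: 1, 1, 2, 3, 5, 8, 13, 21, 34, 55, 89, 144, 233, 377, 610, 987, 1597, 2584, 4181, 6765, 10946, 17711, 28657, 46368, 75025, 121393, 196418, 317811, 514229, 832040, 1346269, 2178309, 3524578, 5702887, 9227465, 14930352, 24157817, 39088169, 63245986, 102334155, 165580141, 267914296, 433494437, 701408733, 1134903170, 1836311903, 2971215073, 4807526976, 7778742049, 12586269025, 20365011074, 32951280099, 53316291173, 86267571272, 139583862445, 225851433717, 365435296162, 591286729879, 956722026041, 1548008755920, 2504730781961, 4052739537881, 6557470319842, 10610209857723, 17167680177565, 27777890035288, 44945570212853, 72723460248141, 117669030460994, 190392490709135
F(70) = 190392490709135


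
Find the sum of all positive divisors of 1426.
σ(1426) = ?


Divisors of 1426: 1, 2, 23, 31, 46, 62, 713, 1426
Sum = 1 + 2 + 23 + 31 + 46 + 62 + 713 + 1426 = 2304

σ(1426) = 2304


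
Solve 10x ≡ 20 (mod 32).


GCD(10, 32) = 2 divides 20
Divide: 5x ≡ 10 (mod 16)
x ≡ 2 (mod 16)


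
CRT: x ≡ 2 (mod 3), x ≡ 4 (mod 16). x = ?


M = 3*16 = 48
M1 = M/3 = 16, M2 = M/16 = 3
M1^(-1) mod 3 = 1, M2^(-1) mod 16 = 11
x = 2*16*1 + 4*3*11 = 164
164 mod 48 = 20
Check: 20 mod 3 = 2 ✓, 20 mod 16 = 4 ✓

x ≡ 20 (mod 48)


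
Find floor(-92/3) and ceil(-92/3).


-92/3 = -30.6667
floor = -31
ceil = -30

floor = -31, ceil = -30


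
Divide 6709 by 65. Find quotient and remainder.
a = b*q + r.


6709 = 65 * 103 + 14
Check: 6695 + 14 = 6709

q = 103, r = 14


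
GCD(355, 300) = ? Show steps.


355 = 1 * 300 + 55
300 = 5 * 55 + 25
55 = 2 * 25 + 5
25 = 5 * 5 + 0
GCD = 5


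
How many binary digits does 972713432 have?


972713432 in base 2 = 111001111110100110110111011000
Number of digits = 30

30 digits (base 2)


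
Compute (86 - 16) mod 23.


86 - 16 = 70
70 mod 23 = 1


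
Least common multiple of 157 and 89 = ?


GCD(157, 89) = 1
LCM = 157*89/1 = 13973/1 = 13973

LCM = 13973


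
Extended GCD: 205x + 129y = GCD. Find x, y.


Tabular extended Euclidean (each row: r = 205*s + 129*t):
r=205, s=1, t=0
r=129, s=0, t=1
q=1: r=76, s=1, t=-1   [205*(1) + 129*(-1) = 76]
q=1: r=53, s=-1, t=2   [205*(-1) + 129*(2) = 53]
q=1: r=23, s=2, t=-3   [205*(2) + 129*(-3) = 23]
q=2: r=7, s=-5, t=8   [205*(-5) + 129*(8) = 7]
q=3: r=2, s=17, t=-27   [205*(17) + 129*(-27) = 2]
q=3: r=1, s=-56, t=89   [205*(-56) + 129*(89) = 1]
q=2: r=0, s=129, t=-205   [205*(129) + 129*(-205) = 0]
GCD = 1; from the row with r=1: x=-56, y=89
Check: 205*(-56) + 129*(89) = -11480 + 11481 = 1

GCD = 1, x = -56, y = 89


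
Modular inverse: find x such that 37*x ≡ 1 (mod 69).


Use the extended Euclidean algorithm on (69, 37); each row r = 69*s + 37*t:
r=69, s=1, t=0
r=37, s=0, t=1
q=1: r=32, s=1, t=-1   [69*(1) + 37*(-1) = 32]
q=1: r=5, s=-1, t=2   [69*(-1) + 37*(2) = 5]
q=6: r=2, s=7, t=-13   [69*(7) + 37*(-13) = 2]
q=2: r=1, s=-15, t=28   [69*(-15) + 37*(28) = 1]
q=2: r=0, s=37, t=-69   [69*(37) + 37*(-69) = 0]
GCD = 1 with t = 28, so 37*(28) ≡ 1 (mod 69)
Inverse = 28 mod 69 = 28
Check: 37 * 28 = 1036 ≡ 1 (mod 69)

37^(-1) ≡ 28 (mod 69)


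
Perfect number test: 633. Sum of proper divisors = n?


Proper divisors of 633: 1, 3, 211
Sum = 1 + 3 + 211 = 215

No, 633 is not perfect (215 ≠ 633)


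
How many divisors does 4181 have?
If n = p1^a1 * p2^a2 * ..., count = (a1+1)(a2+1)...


4181 = 37^1 × 113^1
d(4181) = (1+1) × (1+1) = 4

4 divisors


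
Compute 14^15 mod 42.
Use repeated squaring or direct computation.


14^1 mod 42 = 14
14^2 mod 42 = 28
14^3 mod 42 = 14
14^4 mod 42 = 28
14^5 mod 42 = 14
14^6 mod 42 = 28
14^7 mod 42 = 14
14^8 mod 42 = 28
14^9 mod 42 = 14
14^10 mod 42 = 28
14^11 mod 42 = 14
14^12 mod 42 = 28
14^13 mod 42 = 14
14^14 mod 42 = 28
14^15 mod 42 = 14


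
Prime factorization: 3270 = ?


3270 / 2 = 1635
1635 / 3 = 545
545 / 5 = 109
109 / 109 = 1
3270 = 2 × 3 × 5 × 109


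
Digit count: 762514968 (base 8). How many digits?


762514968 in base 8 = 5534607030
Number of digits = 10

10 digits (base 8)


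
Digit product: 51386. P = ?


5 × 1 × 3 × 8 × 6 = 720


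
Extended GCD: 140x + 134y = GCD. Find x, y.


Tabular extended Euclidean (each row: r = 140*s + 134*t):
r=140, s=1, t=0
r=134, s=0, t=1
q=1: r=6, s=1, t=-1   [140*(1) + 134*(-1) = 6]
q=22: r=2, s=-22, t=23   [140*(-22) + 134*(23) = 2]
q=3: r=0, s=67, t=-70   [140*(67) + 134*(-70) = 0]
GCD = 2; from the row with r=2: x=-22, y=23
Check: 140*(-22) + 134*(23) = -3080 + 3082 = 2

GCD = 2, x = -22, y = 23


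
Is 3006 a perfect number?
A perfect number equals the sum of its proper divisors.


Proper divisors of 3006: 1, 2, 3, 6, 9, 18, 167, 334, 501, 1002, 1503
Sum = 1 + 2 + 3 + 6 + 9 + 18 + 167 + 334 + 501 + 1002 + 1503 = 3546

No, 3006 is not perfect (3546 ≠ 3006)


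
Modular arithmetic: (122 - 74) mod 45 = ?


122 - 74 = 48
48 mod 45 = 3


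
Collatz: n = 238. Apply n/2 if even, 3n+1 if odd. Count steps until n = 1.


238 → 119 → 358 → 179 → 538 → 269 → 808 → 404 → 202 → 101 → 304 → 152 → 76 → 38 → 19 → 58 → 29 → 88 → 44 → 22 → 11 → 34 → 17 → 52 → 26 → 13 → 40 → 20 → 10 → 5 → 16 → 8 → 4 → 2 → 1
Total steps = 34

34 steps


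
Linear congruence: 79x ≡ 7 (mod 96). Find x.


GCD(79, 96) = 1, unique solution
a^(-1) mod 96 = 79
x = 79 * 7 mod 96 = 73

x ≡ 73 (mod 96)


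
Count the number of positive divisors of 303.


303 = 3^1 × 101^1
d(303) = (1+1) × (1+1) = 4

4 divisors


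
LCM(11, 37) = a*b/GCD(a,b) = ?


GCD(11, 37) = 1
LCM = 11*37/1 = 407/1 = 407

LCM = 407


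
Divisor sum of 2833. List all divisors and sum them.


Divisors of 2833: 1, 2833
Sum = 1 + 2833 = 2834

σ(2833) = 2834


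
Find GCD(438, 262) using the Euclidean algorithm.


438 = 1 * 262 + 176
262 = 1 * 176 + 86
176 = 2 * 86 + 4
86 = 21 * 4 + 2
4 = 2 * 2 + 0
GCD = 2


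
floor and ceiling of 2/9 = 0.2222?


2/9 = 0.2222
floor = 0
ceil = 1

floor = 0, ceil = 1


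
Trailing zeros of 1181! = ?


floor(1181/5) = 236
floor(1181/25) = 47
floor(1181/125) = 9
floor(1181/625) = 1
Total = 293

293 trailing zeros


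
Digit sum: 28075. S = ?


2 + 8 + 0 + 7 + 5 = 22


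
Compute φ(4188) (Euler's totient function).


4188 = 2^2 × 3 × 349
Prime factors: 2, 3, 349
φ(4188) = 4188 × (1-1/2) × (1-1/3) × (1-1/349)
= 4188 × 1/2 × 2/3 × 348/349 = 1392

φ(4188) = 1392


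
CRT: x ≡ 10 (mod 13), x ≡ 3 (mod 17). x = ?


M = 13*17 = 221
M1 = M/13 = 17, M2 = M/17 = 13
M1^(-1) mod 13 = 10, M2^(-1) mod 17 = 4
x = 10*17*10 + 3*13*4 = 1856
1856 mod 221 = 88
Check: 88 mod 13 = 10 ✓, 88 mod 17 = 3 ✓

x ≡ 88 (mod 221)


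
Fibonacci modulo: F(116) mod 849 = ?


F(k) mod 849 for k=1..116:
1, 1, 2, 3, 5, 8, 13, 21, 34, 55, 89, 144, 233, 377, 610, 138, 748, 37, 785, 822, 758, 731, 640, 522, 313, 835, 299, 285, 584, 20, 604, 624, 379, 154, 533, 687, 371, 209, 580, 789, 520, 460, 131, 591, 722, 464, 337, 801, 289, 241, 530, 771, 452, 374, 826, 351, 328, 679, 158, 837, 146, 134, 280, 414, 694, 259, 104, 363, 467, 830, 448, 429, 28, 457, 485, 93, 578, 671, 400, 222, 622, 844, 617, 612, 380, 143, 523, 666, 340, 157, 497, 654, 302, 107, 409, 516, 76, 592, 668, 411, 230, 641, 22, 663, 685, 499, 335, 834, 320, 305, 625, 81, 706, 787, 644, 582
F(116) mod 849 = 582


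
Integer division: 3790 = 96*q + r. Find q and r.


3790 = 96 * 39 + 46
Check: 3744 + 46 = 3790

q = 39, r = 46


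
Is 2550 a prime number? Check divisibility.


2550 / 2 = 1275 (exact division)
2550 is NOT prime.

No, 2550 is not prime


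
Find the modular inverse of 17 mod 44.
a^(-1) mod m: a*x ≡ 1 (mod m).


Use the extended Euclidean algorithm on (44, 17); each row r = 44*s + 17*t:
r=44, s=1, t=0
r=17, s=0, t=1
q=2: r=10, s=1, t=-2   [44*(1) + 17*(-2) = 10]
q=1: r=7, s=-1, t=3   [44*(-1) + 17*(3) = 7]
q=1: r=3, s=2, t=-5   [44*(2) + 17*(-5) = 3]
q=2: r=1, s=-5, t=13   [44*(-5) + 17*(13) = 1]
q=3: r=0, s=17, t=-44   [44*(17) + 17*(-44) = 0]
GCD = 1 with t = 13, so 17*(13) ≡ 1 (mod 44)
Inverse = 13 mod 44 = 13
Check: 17 * 13 = 221 ≡ 1 (mod 44)

17^(-1) ≡ 13 (mod 44)


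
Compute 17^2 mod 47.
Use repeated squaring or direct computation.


17^1 mod 47 = 17
17^2 mod 47 = 7


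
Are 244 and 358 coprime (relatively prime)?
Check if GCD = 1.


Euclidean algorithm:
358 = 1 * 244 + 114
244 = 2 * 114 + 16
114 = 7 * 16 + 2
16 = 8 * 2 + 0
GCD(244, 358) = 2

No, not coprime (GCD = 2)


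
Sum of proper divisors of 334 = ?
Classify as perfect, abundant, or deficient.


Proper divisors: 1, 2, 167
Sum = 1 + 2 + 167 = 170
170 < 334 → deficient

s(334) = 170 (deficient)


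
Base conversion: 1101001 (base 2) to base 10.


1101001 (base 2) = 105 (decimal)
105 (decimal) = 105 (base 10)


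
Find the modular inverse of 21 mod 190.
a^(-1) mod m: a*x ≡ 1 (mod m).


Use the extended Euclidean algorithm on (190, 21); each row r = 190*s + 21*t:
r=190, s=1, t=0
r=21, s=0, t=1
q=9: r=1, s=1, t=-9   [190*(1) + 21*(-9) = 1]
q=21: r=0, s=-21, t=190   [190*(-21) + 21*(190) = 0]
GCD = 1 with t = -9, so 21*(-9) ≡ 1 (mod 190)
Inverse = -9 mod 190 = 181
Check: 21 * 181 = 3801 ≡ 1 (mod 190)

21^(-1) ≡ 181 (mod 190)


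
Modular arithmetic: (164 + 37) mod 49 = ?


164 + 37 = 201
201 mod 49 = 5


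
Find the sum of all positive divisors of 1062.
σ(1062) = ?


Divisors of 1062: 1, 2, 3, 6, 9, 18, 59, 118, 177, 354, 531, 1062
Sum = 1 + 2 + 3 + 6 + 9 + 18 + 59 + 118 + 177 + 354 + 531 + 1062 = 2340

σ(1062) = 2340


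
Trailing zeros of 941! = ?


floor(941/5) = 188
floor(941/25) = 37
floor(941/125) = 7
floor(941/625) = 1
Total = 233

233 trailing zeros


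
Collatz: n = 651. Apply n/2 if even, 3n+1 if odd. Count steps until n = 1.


651 → 1954 → 977 → 2932 → 1466 → 733 → 2200 → 1100 → 550 → 275 → 826 → 413 → 1240 → 620 → 310 → 155 → 466 → 233 → 700 → 350 → 175 → 526 → 263 → 790 → 395 → 1186 → 593 → 1780 → 890 → 445 → 1336 → 668 → 334 → 167 → 502 → 251 → 754 → 377 → 1132 → 566 → 283 → 850 → 425 → 1276 → 638 → 319 → 958 → 479 → 1438 → 719 → 2158 → 1079 → 3238 → 1619 → 4858 → 2429 → 7288 → 3644 → 1822 → 911 → 2734 → 1367 → 4102 → 2051 → 6154 → 3077 → 9232 → 4616 → 2308 → 1154 → 577 → 1732 → 866 → 433 → 1300 → 650 → 325 → 976 → 488 → 244 → 122 → 61 → 184 → 92 → 46 → 23 → 70 → 35 → 106 → 53 → 160 → 80 → 40 → 20 → 10 → 5 → 16 → 8 → 4 → 2 → 1
Total steps = 100

100 steps


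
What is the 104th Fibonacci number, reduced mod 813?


F(k) mod 813 for k=1..104:
1, 1, 2, 3, 5, 8, 13, 21, 34, 55, 89, 144, 233, 377, 610, 174, 784, 145, 116, 261, 377, 638, 202, 27, 229, 256, 485, 741, 413, 341, 754, 282, 223, 505, 728, 420, 335, 755, 277, 219, 496, 715, 398, 300, 698, 185, 70, 255, 325, 580, 92, 672, 764, 623, 574, 384, 145, 529, 674, 390, 251, 641, 79, 720, 799, 706, 692, 585, 464, 236, 700, 123, 10, 133, 143, 276, 419, 695, 301, 183, 484, 667, 338, 192, 530, 722, 439, 348, 787, 322, 296, 618, 101, 719, 7, 726, 733, 646, 566, 399, 152, 551, 703, 441
F(104) mod 813 = 441


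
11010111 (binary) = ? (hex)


11010111 (base 2) = 215 (decimal)
215 (decimal) = D7 (base 16)


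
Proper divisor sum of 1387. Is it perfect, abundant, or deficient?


Proper divisors: 1, 19, 73
Sum = 1 + 19 + 73 = 93
93 < 1387 → deficient

s(1387) = 93 (deficient)


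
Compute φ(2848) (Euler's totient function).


2848 = 2^5 × 89
Prime factors: 2, 89
φ(2848) = 2848 × (1-1/2) × (1-1/89)
= 2848 × 1/2 × 88/89 = 1408

φ(2848) = 1408


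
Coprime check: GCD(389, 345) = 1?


Euclidean algorithm:
389 = 1 * 345 + 44
345 = 7 * 44 + 37
44 = 1 * 37 + 7
37 = 5 * 7 + 2
7 = 3 * 2 + 1
2 = 2 * 1 + 0
GCD(389, 345) = 1

Yes, coprime (GCD = 1)


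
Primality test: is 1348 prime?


1348 / 2 = 674 (exact division)
1348 is NOT prime.

No, 1348 is not prime


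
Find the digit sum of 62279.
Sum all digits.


6 + 2 + 2 + 7 + 9 = 26


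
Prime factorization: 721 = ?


721 / 7 = 103
103 / 103 = 1
721 = 7 × 103


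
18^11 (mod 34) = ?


18^1 mod 34 = 18
18^2 mod 34 = 18
18^3 mod 34 = 18
18^4 mod 34 = 18
18^5 mod 34 = 18
18^6 mod 34 = 18
18^7 mod 34 = 18
18^8 mod 34 = 18
18^9 mod 34 = 18
18^10 mod 34 = 18
18^11 mod 34 = 18


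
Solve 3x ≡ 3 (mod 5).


GCD(3, 5) = 1, unique solution
a^(-1) mod 5 = 2
x = 2 * 3 mod 5 = 1

x ≡ 1 (mod 5)


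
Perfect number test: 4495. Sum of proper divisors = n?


Proper divisors of 4495: 1, 5, 29, 31, 145, 155, 899
Sum = 1 + 5 + 29 + 31 + 145 + 155 + 899 = 1265

No, 4495 is not perfect (1265 ≠ 4495)


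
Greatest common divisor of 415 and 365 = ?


415 = 1 * 365 + 50
365 = 7 * 50 + 15
50 = 3 * 15 + 5
15 = 3 * 5 + 0
GCD = 5


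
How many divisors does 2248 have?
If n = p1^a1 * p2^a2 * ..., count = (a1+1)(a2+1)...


2248 = 2^3 × 281^1
d(2248) = (3+1) × (1+1) = 8

8 divisors


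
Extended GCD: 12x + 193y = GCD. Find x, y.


Tabular extended Euclidean (each row: r = 12*s + 193*t):
r=12, s=1, t=0
r=193, s=0, t=1
q=0: r=12, s=1, t=0   [12*(1) + 193*(0) = 12]
q=16: r=1, s=-16, t=1   [12*(-16) + 193*(1) = 1]
q=12: r=0, s=193, t=-12   [12*(193) + 193*(-12) = 0]
GCD = 1; from the row with r=1: x=-16, y=1
Check: 12*(-16) + 193*(1) = -192 + 193 = 1

GCD = 1, x = -16, y = 1


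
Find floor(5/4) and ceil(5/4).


5/4 = 1.2500
floor = 1
ceil = 2

floor = 1, ceil = 2


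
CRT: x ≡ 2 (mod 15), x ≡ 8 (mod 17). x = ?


M = 15*17 = 255
M1 = M/15 = 17, M2 = M/17 = 15
M1^(-1) mod 15 = 8, M2^(-1) mod 17 = 8
x = 2*17*8 + 8*15*8 = 1232
1232 mod 255 = 212
Check: 212 mod 15 = 2 ✓, 212 mod 17 = 8 ✓

x ≡ 212 (mod 255)


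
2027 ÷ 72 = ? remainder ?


2027 = 72 * 28 + 11
Check: 2016 + 11 = 2027

q = 28, r = 11


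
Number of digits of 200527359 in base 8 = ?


200527359 in base 8 = 1374746777
Number of digits = 10

10 digits (base 8)


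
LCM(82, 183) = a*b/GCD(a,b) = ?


GCD(82, 183) = 1
LCM = 82*183/1 = 15006/1 = 15006

LCM = 15006


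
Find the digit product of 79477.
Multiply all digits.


7 × 9 × 4 × 7 × 7 = 12348


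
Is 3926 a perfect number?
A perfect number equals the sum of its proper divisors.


Proper divisors of 3926: 1, 2, 13, 26, 151, 302, 1963
Sum = 1 + 2 + 13 + 26 + 151 + 302 + 1963 = 2458

No, 3926 is not perfect (2458 ≠ 3926)


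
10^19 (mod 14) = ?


10^1 mod 14 = 10
10^2 mod 14 = 2
10^3 mod 14 = 6
10^4 mod 14 = 4
10^5 mod 14 = 12
10^6 mod 14 = 8
10^7 mod 14 = 10
10^8 mod 14 = 2
10^9 mod 14 = 6
10^10 mod 14 = 4
10^11 mod 14 = 12
10^12 mod 14 = 8
10^13 mod 14 = 10
10^14 mod 14 = 2
10^15 mod 14 = 6
10^16 mod 14 = 4
10^17 mod 14 = 12
10^18 mod 14 = 8
10^19 mod 14 = 10


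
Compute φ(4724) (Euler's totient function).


4724 = 2^2 × 1181
Prime factors: 2, 1181
φ(4724) = 4724 × (1-1/2) × (1-1/1181)
= 4724 × 1/2 × 1180/1181 = 2360

φ(4724) = 2360


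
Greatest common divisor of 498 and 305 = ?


498 = 1 * 305 + 193
305 = 1 * 193 + 112
193 = 1 * 112 + 81
112 = 1 * 81 + 31
81 = 2 * 31 + 19
31 = 1 * 19 + 12
19 = 1 * 12 + 7
12 = 1 * 7 + 5
7 = 1 * 5 + 2
5 = 2 * 2 + 1
2 = 2 * 1 + 0
GCD = 1


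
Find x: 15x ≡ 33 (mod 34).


GCD(15, 34) = 1, unique solution
a^(-1) mod 34 = 25
x = 25 * 33 mod 34 = 9

x ≡ 9 (mod 34)


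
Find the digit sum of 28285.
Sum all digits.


2 + 8 + 2 + 8 + 5 = 25


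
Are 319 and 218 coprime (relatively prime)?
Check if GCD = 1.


Euclidean algorithm:
319 = 1 * 218 + 101
218 = 2 * 101 + 16
101 = 6 * 16 + 5
16 = 3 * 5 + 1
5 = 5 * 1 + 0
GCD(319, 218) = 1

Yes, coprime (GCD = 1)


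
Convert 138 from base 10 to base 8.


138 (base 10) = 138 (decimal)
138 (decimal) = 212 (base 8)


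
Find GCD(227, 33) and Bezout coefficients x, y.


Tabular extended Euclidean (each row: r = 227*s + 33*t):
r=227, s=1, t=0
r=33, s=0, t=1
q=6: r=29, s=1, t=-6   [227*(1) + 33*(-6) = 29]
q=1: r=4, s=-1, t=7   [227*(-1) + 33*(7) = 4]
q=7: r=1, s=8, t=-55   [227*(8) + 33*(-55) = 1]
q=4: r=0, s=-33, t=227   [227*(-33) + 33*(227) = 0]
GCD = 1; from the row with r=1: x=8, y=-55
Check: 227*(8) + 33*(-55) = 1816 - 1815 = 1

GCD = 1, x = 8, y = -55


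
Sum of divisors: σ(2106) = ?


Divisors of 2106: 1, 2, 3, 6, 9, 13, 18, 26, 27, 39, 54, 78, 81, 117, 162, 234, 351, 702, 1053, 2106
Sum = 1 + 2 + 3 + 6 + 9 + 13 + 18 + 26 + 27 + 39 + 54 + 78 + 81 + 117 + 162 + 234 + 351 + 702 + 1053 + 2106 = 5082

σ(2106) = 5082


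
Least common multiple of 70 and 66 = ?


GCD(70, 66) = 2
LCM = 70*66/2 = 4620/2 = 2310

LCM = 2310


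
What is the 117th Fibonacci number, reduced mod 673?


F(k) mod 673 for k=1..117:
1, 1, 2, 3, 5, 8, 13, 21, 34, 55, 89, 144, 233, 377, 610, 314, 251, 565, 143, 35, 178, 213, 391, 604, 322, 253, 575, 155, 57, 212, 269, 481, 77, 558, 635, 520, 482, 329, 138, 467, 605, 399, 331, 57, 388, 445, 160, 605, 92, 24, 116, 140, 256, 396, 652, 375, 354, 56, 410, 466, 203, 669, 199, 195, 394, 589, 310, 226, 536, 89, 625, 41, 666, 34, 27, 61, 88, 149, 237, 386, 623, 336, 286, 622, 235, 184, 419, 603, 349, 279, 628, 234, 189, 423, 612, 362, 301, 663, 291, 281, 572, 180, 79, 259, 338, 597, 262, 186, 448, 634, 409, 370, 106, 476, 582, 385, 294
F(117) mod 673 = 294


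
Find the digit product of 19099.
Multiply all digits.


1 × 9 × 0 × 9 × 9 = 0


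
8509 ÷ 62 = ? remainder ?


8509 = 62 * 137 + 15
Check: 8494 + 15 = 8509

q = 137, r = 15


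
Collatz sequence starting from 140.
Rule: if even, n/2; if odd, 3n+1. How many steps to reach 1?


140 → 70 → 35 → 106 → 53 → 160 → 80 → 40 → 20 → 10 → 5 → 16 → 8 → 4 → 2 → 1
Total steps = 15

15 steps


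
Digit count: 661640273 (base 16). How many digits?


661640273 in base 16 = 276FD451
Number of digits = 8

8 digits (base 16)


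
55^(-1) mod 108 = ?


Use the extended Euclidean algorithm on (108, 55); each row r = 108*s + 55*t:
r=108, s=1, t=0
r=55, s=0, t=1
q=1: r=53, s=1, t=-1   [108*(1) + 55*(-1) = 53]
q=1: r=2, s=-1, t=2   [108*(-1) + 55*(2) = 2]
q=26: r=1, s=27, t=-53   [108*(27) + 55*(-53) = 1]
q=2: r=0, s=-55, t=108   [108*(-55) + 55*(108) = 0]
GCD = 1 with t = -53, so 55*(-53) ≡ 1 (mod 108)
Inverse = -53 mod 108 = 55
Check: 55 * 55 = 3025 ≡ 1 (mod 108)

55^(-1) ≡ 55 (mod 108)


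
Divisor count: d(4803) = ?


4803 = 3^1 × 1601^1
d(4803) = (1+1) × (1+1) = 4

4 divisors


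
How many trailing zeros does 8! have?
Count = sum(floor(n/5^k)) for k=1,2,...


floor(8/5) = 1
Total = 1

1 trailing zeros


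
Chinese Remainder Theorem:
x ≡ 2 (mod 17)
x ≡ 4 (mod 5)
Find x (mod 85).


M = 17*5 = 85
M1 = M/17 = 5, M2 = M/5 = 17
M1^(-1) mod 17 = 7, M2^(-1) mod 5 = 3
x = 2*5*7 + 4*17*3 = 274
274 mod 85 = 19
Check: 19 mod 17 = 2 ✓, 19 mod 5 = 4 ✓

x ≡ 19 (mod 85)


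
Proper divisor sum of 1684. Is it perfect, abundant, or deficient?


Proper divisors: 1, 2, 4, 421, 842
Sum = 1 + 2 + 4 + 421 + 842 = 1270
1270 < 1684 → deficient

s(1684) = 1270 (deficient)


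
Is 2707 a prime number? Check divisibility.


Check divisors up to sqrt(2707) = 52.0288
No divisors found.
2707 is prime.

Yes, 2707 is prime


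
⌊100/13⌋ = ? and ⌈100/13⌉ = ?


100/13 = 7.6923
floor = 7
ceil = 8

floor = 7, ceil = 8


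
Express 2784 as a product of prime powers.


2784 / 2 = 1392
1392 / 2 = 696
696 / 2 = 348
348 / 2 = 174
174 / 2 = 87
87 / 3 = 29
29 / 29 = 1
2784 = 2^5 × 3 × 29


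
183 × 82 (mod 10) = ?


183 × 82 = 15006
15006 mod 10 = 6


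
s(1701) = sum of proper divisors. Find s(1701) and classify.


Proper divisors: 1, 3, 7, 9, 21, 27, 63, 81, 189, 243, 567
Sum = 1 + 3 + 7 + 9 + 21 + 27 + 63 + 81 + 189 + 243 + 567 = 1211
1211 < 1701 → deficient

s(1701) = 1211 (deficient)


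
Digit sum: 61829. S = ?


6 + 1 + 8 + 2 + 9 = 26


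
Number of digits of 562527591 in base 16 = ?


562527591 in base 16 = 21877D67
Number of digits = 8

8 digits (base 16)


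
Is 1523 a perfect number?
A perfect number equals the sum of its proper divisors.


Proper divisors of 1523: 1
Sum = 1 = 1

No, 1523 is not perfect (1 ≠ 1523)


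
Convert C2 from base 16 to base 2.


C2 (base 16) = 194 (decimal)
194 (decimal) = 11000010 (base 2)


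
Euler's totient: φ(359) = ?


359 = 359
Prime factors: 359
φ(359) = 359 × (1-1/359)
= 359 × 358/359 = 358

φ(359) = 358


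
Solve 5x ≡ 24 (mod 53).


GCD(5, 53) = 1, unique solution
a^(-1) mod 53 = 32
x = 32 * 24 mod 53 = 26

x ≡ 26 (mod 53)


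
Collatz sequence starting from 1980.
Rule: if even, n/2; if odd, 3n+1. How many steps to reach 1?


1980 → 990 → 495 → 1486 → 743 → 2230 → 1115 → 3346 → 1673 → 5020 → 2510 → 1255 → 3766 → 1883 → 5650 → 2825 → 8476 → 4238 → 2119 → 6358 → 3179 → 9538 → 4769 → 14308 → 7154 → 3577 → 10732 → 5366 → 2683 → 8050 → 4025 → 12076 → 6038 → 3019 → 9058 → 4529 → 13588 → 6794 → 3397 → 10192 → 5096 → 2548 → 1274 → 637 → 1912 → 956 → 478 → 239 → 718 → 359 → 1078 → 539 → 1618 → 809 → 2428 → 1214 → 607 → 1822 → 911 → 2734 → 1367 → 4102 → 2051 → 6154 → 3077 → 9232 → 4616 → 2308 → 1154 → 577 → 1732 → 866 → 433 → 1300 → 650 → 325 → 976 → 488 → 244 → 122 → 61 → 184 → 92 → 46 → 23 → 70 → 35 → 106 → 53 → 160 → 80 → 40 → 20 → 10 → 5 → 16 → 8 → 4 → 2 → 1
Total steps = 99

99 steps


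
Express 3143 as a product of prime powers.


3143 / 7 = 449
449 / 449 = 1
3143 = 7 × 449


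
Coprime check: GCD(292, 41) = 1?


Euclidean algorithm:
292 = 7 * 41 + 5
41 = 8 * 5 + 1
5 = 5 * 1 + 0
GCD(292, 41) = 1

Yes, coprime (GCD = 1)


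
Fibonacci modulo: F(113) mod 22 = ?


F(k) mod 22 for k=1..113:
1, 1, 2, 3, 5, 8, 13, 21, 12, 11, 1, 12, 13, 3, 16, 19, 13, 10, 1, 11, 12, 1, 13, 14, 5, 19, 2, 21, 1, 0, 1, 1, 2, 3, 5, 8, 13, 21, 12, 11, 1, 12, 13, 3, 16, 19, 13, 10, 1, 11, 12, 1, 13, 14, 5, 19, 2, 21, 1, 0, 1, 1, 2, 3, 5, 8, 13, 21, 12, 11, 1, 12, 13, 3, 16, 19, 13, 10, 1, 11, 12, 1, 13, 14, 5, 19, 2, 21, 1, 0, 1, 1, 2, 3, 5, 8, 13, 21, 12, 11, 1, 12, 13, 3, 16, 19, 13, 10, 1, 11, 12, 1, 13
F(113) mod 22 = 13


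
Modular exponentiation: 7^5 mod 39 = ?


7^1 mod 39 = 7
7^2 mod 39 = 10
7^3 mod 39 = 31
7^4 mod 39 = 22
7^5 mod 39 = 37


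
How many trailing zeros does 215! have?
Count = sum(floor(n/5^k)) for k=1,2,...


floor(215/5) = 43
floor(215/25) = 8
floor(215/125) = 1
Total = 52

52 trailing zeros


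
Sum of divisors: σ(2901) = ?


Divisors of 2901: 1, 3, 967, 2901
Sum = 1 + 3 + 967 + 2901 = 3872

σ(2901) = 3872


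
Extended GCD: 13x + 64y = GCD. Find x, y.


Tabular extended Euclidean (each row: r = 13*s + 64*t):
r=13, s=1, t=0
r=64, s=0, t=1
q=0: r=13, s=1, t=0   [13*(1) + 64*(0) = 13]
q=4: r=12, s=-4, t=1   [13*(-4) + 64*(1) = 12]
q=1: r=1, s=5, t=-1   [13*(5) + 64*(-1) = 1]
q=12: r=0, s=-64, t=13   [13*(-64) + 64*(13) = 0]
GCD = 1; from the row with r=1: x=5, y=-1
Check: 13*(5) + 64*(-1) = 65 - 64 = 1

GCD = 1, x = 5, y = -1


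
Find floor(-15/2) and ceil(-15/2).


-15/2 = -7.5000
floor = -8
ceil = -7

floor = -8, ceil = -7


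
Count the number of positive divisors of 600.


600 = 2^3 × 3^1 × 5^2
d(600) = (3+1) × (1+1) × (2+1) = 24

24 divisors


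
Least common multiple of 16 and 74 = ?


GCD(16, 74) = 2
LCM = 16*74/2 = 1184/2 = 592

LCM = 592


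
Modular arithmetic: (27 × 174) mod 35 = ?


27 × 174 = 4698
4698 mod 35 = 8


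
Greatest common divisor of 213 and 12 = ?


213 = 17 * 12 + 9
12 = 1 * 9 + 3
9 = 3 * 3 + 0
GCD = 3


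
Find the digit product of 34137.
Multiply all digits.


3 × 4 × 1 × 3 × 7 = 252


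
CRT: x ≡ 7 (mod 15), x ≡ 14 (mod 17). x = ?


M = 15*17 = 255
M1 = M/15 = 17, M2 = M/17 = 15
M1^(-1) mod 15 = 8, M2^(-1) mod 17 = 8
x = 7*17*8 + 14*15*8 = 2632
2632 mod 255 = 82
Check: 82 mod 15 = 7 ✓, 82 mod 17 = 14 ✓

x ≡ 82 (mod 255)


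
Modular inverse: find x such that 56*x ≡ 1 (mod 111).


Use the extended Euclidean algorithm on (111, 56); each row r = 111*s + 56*t:
r=111, s=1, t=0
r=56, s=0, t=1
q=1: r=55, s=1, t=-1   [111*(1) + 56*(-1) = 55]
q=1: r=1, s=-1, t=2   [111*(-1) + 56*(2) = 1]
q=55: r=0, s=56, t=-111   [111*(56) + 56*(-111) = 0]
GCD = 1 with t = 2, so 56*(2) ≡ 1 (mod 111)
Inverse = 2 mod 111 = 2
Check: 56 * 2 = 112 ≡ 1 (mod 111)

56^(-1) ≡ 2 (mod 111)


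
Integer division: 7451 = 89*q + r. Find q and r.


7451 = 89 * 83 + 64
Check: 7387 + 64 = 7451

q = 83, r = 64


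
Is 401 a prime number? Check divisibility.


Check divisors up to sqrt(401) = 20.0250
No divisors found.
401 is prime.

Yes, 401 is prime


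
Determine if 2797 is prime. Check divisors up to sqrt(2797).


Check divisors up to sqrt(2797) = 52.8867
No divisors found.
2797 is prime.

Yes, 2797 is prime


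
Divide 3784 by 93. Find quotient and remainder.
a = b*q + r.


3784 = 93 * 40 + 64
Check: 3720 + 64 = 3784

q = 40, r = 64


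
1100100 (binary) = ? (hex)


1100100 (base 2) = 100 (decimal)
100 (decimal) = 64 (base 16)


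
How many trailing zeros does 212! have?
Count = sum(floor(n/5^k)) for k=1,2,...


floor(212/5) = 42
floor(212/25) = 8
floor(212/125) = 1
Total = 51

51 trailing zeros


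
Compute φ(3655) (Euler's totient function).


3655 = 5 × 17 × 43
Prime factors: 5, 17, 43
φ(3655) = 3655 × (1-1/5) × (1-1/17) × (1-1/43)
= 3655 × 4/5 × 16/17 × 42/43 = 2688

φ(3655) = 2688


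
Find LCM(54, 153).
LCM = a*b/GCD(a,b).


GCD(54, 153) = 9
LCM = 54*153/9 = 8262/9 = 918

LCM = 918


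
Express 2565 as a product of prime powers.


2565 / 3 = 855
855 / 3 = 285
285 / 3 = 95
95 / 5 = 19
19 / 19 = 1
2565 = 3^3 × 5 × 19


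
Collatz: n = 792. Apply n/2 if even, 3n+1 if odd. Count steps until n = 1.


792 → 396 → 198 → 99 → 298 → 149 → 448 → 224 → 112 → 56 → 28 → 14 → 7 → 22 → 11 → 34 → 17 → 52 → 26 → 13 → 40 → 20 → 10 → 5 → 16 → 8 → 4 → 2 → 1
Total steps = 28

28 steps


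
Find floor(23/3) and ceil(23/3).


23/3 = 7.6667
floor = 7
ceil = 8

floor = 7, ceil = 8


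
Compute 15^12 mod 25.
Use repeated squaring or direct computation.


15^1 mod 25 = 15
15^2 mod 25 = 0
15^3 mod 25 = 0
15^4 mod 25 = 0
15^5 mod 25 = 0
15^6 mod 25 = 0
15^7 mod 25 = 0
15^8 mod 25 = 0
15^9 mod 25 = 0
15^10 mod 25 = 0
15^11 mod 25 = 0
15^12 mod 25 = 0


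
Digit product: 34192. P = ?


3 × 4 × 1 × 9 × 2 = 216


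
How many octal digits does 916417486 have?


916417486 in base 8 = 6647665716
Number of digits = 10

10 digits (base 8)


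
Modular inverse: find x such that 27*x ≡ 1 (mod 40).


Use the extended Euclidean algorithm on (40, 27); each row r = 40*s + 27*t:
r=40, s=1, t=0
r=27, s=0, t=1
q=1: r=13, s=1, t=-1   [40*(1) + 27*(-1) = 13]
q=2: r=1, s=-2, t=3   [40*(-2) + 27*(3) = 1]
q=13: r=0, s=27, t=-40   [40*(27) + 27*(-40) = 0]
GCD = 1 with t = 3, so 27*(3) ≡ 1 (mod 40)
Inverse = 3 mod 40 = 3
Check: 27 * 3 = 81 ≡ 1 (mod 40)

27^(-1) ≡ 3 (mod 40)


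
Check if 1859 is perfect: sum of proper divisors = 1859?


Proper divisors of 1859: 1, 11, 13, 143, 169
Sum = 1 + 11 + 13 + 143 + 169 = 337

No, 1859 is not perfect (337 ≠ 1859)


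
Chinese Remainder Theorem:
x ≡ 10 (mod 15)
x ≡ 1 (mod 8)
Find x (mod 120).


M = 15*8 = 120
M1 = M/15 = 8, M2 = M/8 = 15
M1^(-1) mod 15 = 2, M2^(-1) mod 8 = 7
x = 10*8*2 + 1*15*7 = 265
265 mod 120 = 25
Check: 25 mod 15 = 10 ✓, 25 mod 8 = 1 ✓

x ≡ 25 (mod 120)


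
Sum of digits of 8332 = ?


8 + 3 + 3 + 2 = 16


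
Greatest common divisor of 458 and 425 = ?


458 = 1 * 425 + 33
425 = 12 * 33 + 29
33 = 1 * 29 + 4
29 = 7 * 4 + 1
4 = 4 * 1 + 0
GCD = 1
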